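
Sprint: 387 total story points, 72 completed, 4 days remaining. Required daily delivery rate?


Formula: Required rate = Remaining points / Days left
Remaining = 387 - 72 = 315 points
Required rate = 315 / 4 = 78.75 points/day

78.75 points/day


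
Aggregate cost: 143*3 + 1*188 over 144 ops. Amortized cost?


Formula: Amortized cost = Total cost / Operations
Total cost = (143 * 3) + (1 * 188)
Total cost = 429 + 188 = 617
Amortized = 617 / 144 = 4.2847

4.2847


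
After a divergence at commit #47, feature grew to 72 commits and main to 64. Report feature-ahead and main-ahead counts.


Common ancestor: commit #47
feature commits after divergence: 72 - 47 = 25
main commits after divergence: 64 - 47 = 17
feature is 25 commits ahead of main
main is 17 commits ahead of feature

feature ahead: 25, main ahead: 17


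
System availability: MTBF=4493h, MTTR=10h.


Availability = MTBF / (MTBF + MTTR)
Availability = 4493 / (4493 + 10)
Availability = 4493 / 4503
Availability = 99.7779%

99.7779%


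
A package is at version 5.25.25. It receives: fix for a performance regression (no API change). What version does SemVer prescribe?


Current: 5.25.25
Change category: 'fix for a performance regression (no API change)' → patch bump
SemVer rule: patch bump → increment PATCH (MAJOR and MINOR unchanged)
New: 5.25.26

5.25.26


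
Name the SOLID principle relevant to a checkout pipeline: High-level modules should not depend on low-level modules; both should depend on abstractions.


This describes the Dependency Inversion Principle (DIP)

Dependency Inversion Principle (DIP)


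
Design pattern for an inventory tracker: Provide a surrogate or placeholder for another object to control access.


This matches the Proxy pattern

Proxy


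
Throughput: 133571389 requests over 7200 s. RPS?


Formula: throughput = requests / seconds
throughput = 133571389 / 7200
throughput = 18551.58 requests/second

18551.58 requests/second


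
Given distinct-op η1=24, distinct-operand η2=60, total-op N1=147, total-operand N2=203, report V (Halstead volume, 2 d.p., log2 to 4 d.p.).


Formula: V = N * log2(η), where N = N1 + N2 and η = η1 + η2
η = 24 + 60 = 84
N = 147 + 203 = 350
log2(84) ≈ 6.3923
V = 350 * 6.3923 = 2237.31

2237.31


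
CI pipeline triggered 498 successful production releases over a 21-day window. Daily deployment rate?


Formula: deployments per day = releases / days
= 498 / 21
= 23.714 deploys/day
(equivalently, 166.0 deploys/week)

23.714 deploys/day


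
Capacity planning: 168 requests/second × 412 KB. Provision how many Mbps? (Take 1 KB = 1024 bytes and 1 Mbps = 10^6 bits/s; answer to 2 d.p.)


Formula: Mbps = payload_bytes * RPS * 8 / 1e6
Payload per request = 412 KB = 412 * 1024 = 421888 bytes
Total bytes/sec = 421888 * 168 = 70877184
Total bits/sec = 70877184 * 8 = 567017472
Mbps = 567017472 / 1e6 = 567.02

567.02 Mbps


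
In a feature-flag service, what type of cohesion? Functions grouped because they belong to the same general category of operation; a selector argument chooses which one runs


Reasoning: Grouped by category of activity, not by data or sequence
Type: Logical cohesion

Logical cohesion


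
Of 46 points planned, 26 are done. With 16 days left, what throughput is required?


Formula: Required rate = Remaining points / Days left
Remaining = 46 - 26 = 20 points
Required rate = 20 / 16 = 1.25 points/day

1.25 points/day


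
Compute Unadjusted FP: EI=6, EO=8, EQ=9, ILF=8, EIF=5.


UFP = EI*4 + EO*5 + EQ*4 + ILF*10 + EIF*7
UFP = 6*4 + 8*5 + 9*4 + 8*10 + 5*7
UFP = 24 + 40 + 36 + 80 + 35
UFP = 215

215


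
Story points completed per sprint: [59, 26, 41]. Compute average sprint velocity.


Formula: Avg velocity = Total points / Number of sprints
Points: [59, 26, 41]
Sum = 59 + 26 + 41 = 126
Avg velocity = 126 / 3 = 42.0 points/sprint

42.0 points/sprint


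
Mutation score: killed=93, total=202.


Mutation score = killed / total * 100
Mutation score = 93 / 202 * 100
Mutation score = 46.04%

46.04%


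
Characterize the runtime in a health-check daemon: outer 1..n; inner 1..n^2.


Reasoning: n times n^2
Complexity: O(n^3)

O(n^3)


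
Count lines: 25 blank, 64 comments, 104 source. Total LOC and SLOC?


Total LOC = blank + comment + code
Total LOC = 25 + 64 + 104 = 193
SLOC (source only) = code = 104

Total LOC: 193, SLOC: 104


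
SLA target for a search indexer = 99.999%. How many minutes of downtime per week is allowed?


Formula: allowed downtime = period * (100 - SLA) / 100
Period (week) = 10080 minutes
Unavailability fraction = (100 - 99.999) / 100
Allowed downtime = 10080 * (100 - 99.999) / 100
Allowed downtime = 0.1008 minutes

0.1008 minutes


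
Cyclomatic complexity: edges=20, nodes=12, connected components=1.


Formula: V(G) = E - N + 2P
V(G) = 20 - 12 + 2*1
V(G) = 8 + 2
V(G) = 10

10


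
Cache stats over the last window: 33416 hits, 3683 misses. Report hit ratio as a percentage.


Formula: hit rate = hits / (hits + misses) * 100
hit rate = 33416 / (33416 + 3683) * 100
hit rate = 33416 / 37099 * 100
hit rate = 90.07%

90.07%


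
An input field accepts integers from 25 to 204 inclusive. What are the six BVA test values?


Range: [25, 204]
Boundaries: just below min, min, min+1, max-1, max, just above max
Values: [24, 25, 26, 203, 204, 205]

[24, 25, 26, 203, 204, 205]


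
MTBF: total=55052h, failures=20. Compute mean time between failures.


Formula: MTBF = Total operating time / Number of failures
MTBF = 55052 / 20
MTBF = 2752.6 hours

2752.6 hours


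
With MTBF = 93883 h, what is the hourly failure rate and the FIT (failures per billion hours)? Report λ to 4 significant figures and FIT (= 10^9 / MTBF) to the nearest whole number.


Formula: λ = 1 / MTBF; FIT = λ × 1e9 = 1e9 / MTBF
λ = 1 / 93883 ≈ 1.065e-05 failures/hour
FIT = 1e9 / 93883 ≈ 10652 failures per 1e9 hours (nearest whole number)

λ = 1.065e-05 /h, FIT = 10652


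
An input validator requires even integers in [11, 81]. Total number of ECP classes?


Constraint: even integers in [11, 81]
Class 1: x < 11 — out-of-range invalid
Class 2: x in [11,81] but odd — wrong type invalid
Class 3: x in [11,81] and even — valid
Class 4: x > 81 — out-of-range invalid
Total equivalence classes: 4

4 equivalence classes


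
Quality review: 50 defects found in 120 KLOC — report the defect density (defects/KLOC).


Defect density = defects / KLOC
Defect density = 50 / 120
Defect density = 0.417 defects/KLOC

0.417 defects/KLOC


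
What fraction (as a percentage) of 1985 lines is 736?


Coverage = covered / total * 100
Coverage = 736 / 1985 * 100
Coverage = 37.08%

37.08%


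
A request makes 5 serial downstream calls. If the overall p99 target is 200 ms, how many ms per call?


Formula: per_stage = total_budget / stages
per_stage = 200 / 5
per_stage = 40.0 ms

40.0 ms


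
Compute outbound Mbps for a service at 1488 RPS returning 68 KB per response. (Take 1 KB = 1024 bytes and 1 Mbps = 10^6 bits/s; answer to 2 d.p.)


Formula: Mbps = payload_bytes * RPS * 8 / 1e6
Payload per request = 68 KB = 68 * 1024 = 69632 bytes
Total bytes/sec = 69632 * 1488 = 103612416
Total bits/sec = 103612416 * 8 = 828899328
Mbps = 828899328 / 1e6 = 828.9

828.9 Mbps


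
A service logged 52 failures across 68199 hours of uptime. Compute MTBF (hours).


Formula: MTBF = Total operating time / Number of failures
MTBF = 68199 / 52
MTBF = 1311.52 hours

1311.52 hours


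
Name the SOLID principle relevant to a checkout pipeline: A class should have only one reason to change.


This describes the Single Responsibility Principle (SRP)

Single Responsibility Principle (SRP)


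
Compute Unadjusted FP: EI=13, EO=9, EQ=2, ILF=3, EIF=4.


UFP = EI*4 + EO*5 + EQ*4 + ILF*10 + EIF*7
UFP = 13*4 + 9*5 + 2*4 + 3*10 + 4*7
UFP = 52 + 45 + 8 + 30 + 28
UFP = 163

163


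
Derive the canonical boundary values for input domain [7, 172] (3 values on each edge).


Range: [7, 172]
Boundaries: just below min, min, min+1, max-1, max, just above max
Values: [6, 7, 8, 171, 172, 173]

[6, 7, 8, 171, 172, 173]


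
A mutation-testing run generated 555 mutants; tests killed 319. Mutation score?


Mutation score = killed / total * 100
Mutation score = 319 / 555 * 100
Mutation score = 57.48%

57.48%


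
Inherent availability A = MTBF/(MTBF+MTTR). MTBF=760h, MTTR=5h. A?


Availability = MTBF / (MTBF + MTTR)
Availability = 760 / (760 + 5)
Availability = 760 / 765
Availability = 99.3464%

99.3464%


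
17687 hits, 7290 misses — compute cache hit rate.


Formula: hit rate = hits / (hits + misses) * 100
hit rate = 17687 / (17687 + 7290) * 100
hit rate = 17687 / 24977 * 100
hit rate = 70.81%

70.81%


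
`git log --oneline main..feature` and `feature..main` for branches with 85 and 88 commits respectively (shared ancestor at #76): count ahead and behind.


Common ancestor: commit #76
feature commits after divergence: 85 - 76 = 9
main commits after divergence: 88 - 76 = 12
feature is 9 commits ahead of main
main is 12 commits ahead of feature

feature ahead: 9, main ahead: 12


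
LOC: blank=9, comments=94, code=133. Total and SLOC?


Total LOC = blank + comment + code
Total LOC = 9 + 94 + 133 = 236
SLOC (source only) = code = 133

Total LOC: 236, SLOC: 133


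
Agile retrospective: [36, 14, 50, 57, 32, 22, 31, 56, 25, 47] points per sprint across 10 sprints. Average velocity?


Formula: Avg velocity = Total points / Number of sprints
Points: [36, 14, 50, 57, 32, 22, 31, 56, 25, 47]
Sum = 36 + 14 + 50 + 57 + 32 + 22 + 31 + 56 + 25 + 47 = 370
Avg velocity = 370 / 10 = 37.0 points/sprint

37.0 points/sprint


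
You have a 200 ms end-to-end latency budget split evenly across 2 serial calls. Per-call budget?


Formula: per_stage = total_budget / stages
per_stage = 200 / 2
per_stage = 100.0 ms

100.0 ms


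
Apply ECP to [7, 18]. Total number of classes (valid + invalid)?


Valid range: [7, 18]
Class 1: x < 7 — invalid
Class 2: 7 ≤ x ≤ 18 — valid
Class 3: x > 18 — invalid
Total equivalence classes: 3

3 equivalence classes


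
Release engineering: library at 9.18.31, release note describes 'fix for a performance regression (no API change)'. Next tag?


Current: 9.18.31
Change category: 'fix for a performance regression (no API change)' → patch bump
SemVer rule: patch bump → increment PATCH (MAJOR and MINOR unchanged)
New: 9.18.32

9.18.32


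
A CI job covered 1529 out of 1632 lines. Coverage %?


Coverage = covered / total * 100
Coverage = 1529 / 1632 * 100
Coverage = 93.69%

93.69%


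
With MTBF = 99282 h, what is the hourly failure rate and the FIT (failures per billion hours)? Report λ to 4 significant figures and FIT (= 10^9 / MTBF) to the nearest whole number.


Formula: λ = 1 / MTBF; FIT = λ × 1e9 = 1e9 / MTBF
λ = 1 / 99282 ≈ 1.007e-05 failures/hour
FIT = 1e9 / 99282 ≈ 10072 failures per 1e9 hours (nearest whole number)

λ = 1.007e-05 /h, FIT = 10072


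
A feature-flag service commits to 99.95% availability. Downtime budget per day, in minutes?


Formula: allowed downtime = period * (100 - SLA) / 100
Period (day) = 1440 minutes
Unavailability fraction = (100 - 99.95) / 100
Allowed downtime = 1440 * (100 - 99.95) / 100
Allowed downtime = 0.72 minutes

0.72 minutes


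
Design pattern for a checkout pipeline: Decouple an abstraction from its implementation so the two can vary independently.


This matches the Bridge pattern

Bridge


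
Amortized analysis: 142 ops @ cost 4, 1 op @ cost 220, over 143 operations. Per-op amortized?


Formula: Amortized cost = Total cost / Operations
Total cost = (142 * 4) + (1 * 220)
Total cost = 568 + 220 = 788
Amortized = 788 / 143 = 5.5105

5.5105


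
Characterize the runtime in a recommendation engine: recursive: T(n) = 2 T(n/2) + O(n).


Reasoning: master theorem case 2 (merge-sort recurrence)
Complexity: O(n log n)

O(n log n)


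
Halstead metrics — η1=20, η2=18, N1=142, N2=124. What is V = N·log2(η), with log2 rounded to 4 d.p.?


Formula: V = N * log2(η), where N = N1 + N2 and η = η1 + η2
η = 20 + 18 = 38
N = 142 + 124 = 266
log2(38) ≈ 5.2479
V = 266 * 5.2479 = 1395.94

1395.94


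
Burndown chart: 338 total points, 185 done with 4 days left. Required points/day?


Formula: Required rate = Remaining points / Days left
Remaining = 338 - 185 = 153 points
Required rate = 153 / 4 = 38.25 points/day

38.25 points/day


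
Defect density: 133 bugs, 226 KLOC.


Defect density = defects / KLOC
Defect density = 133 / 226
Defect density = 0.588 defects/KLOC

0.588 defects/KLOC


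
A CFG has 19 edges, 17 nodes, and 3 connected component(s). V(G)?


Formula: V(G) = E - N + 2P
V(G) = 19 - 17 + 2*3
V(G) = 2 + 6
V(G) = 8

8


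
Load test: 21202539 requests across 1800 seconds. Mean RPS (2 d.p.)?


Formula: throughput = requests / seconds
throughput = 21202539 / 1800
throughput = 11779.19 requests/second

11779.19 requests/second


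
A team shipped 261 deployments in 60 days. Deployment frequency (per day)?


Formula: deployments per day = releases / days
= 261 / 60
= 4.35 deploys/day
(equivalently, 30.45 deploys/week)

4.35 deploys/day


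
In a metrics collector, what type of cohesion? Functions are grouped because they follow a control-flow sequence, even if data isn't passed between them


Reasoning: Grouped by order of execution within a routine, not by data flow
Type: Procedural cohesion

Procedural cohesion


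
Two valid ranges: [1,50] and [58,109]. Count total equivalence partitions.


Valid ranges: [1,50] and [58,109]
Class 1: x < 1 — invalid
Class 2: 1 ≤ x ≤ 50 — valid
Class 3: 50 < x < 58 — invalid (gap between ranges)
Class 4: 58 ≤ x ≤ 109 — valid
Class 5: x > 109 — invalid
Total equivalence classes: 5

5 equivalence classes


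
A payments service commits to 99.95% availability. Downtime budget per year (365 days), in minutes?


Formula: allowed downtime = period * (100 - SLA) / 100
Period (year (365 days)) = 525600 minutes
Unavailability fraction = (100 - 99.95) / 100
Allowed downtime = 525600 * (100 - 99.95) / 100
Allowed downtime = 262.8 minutes

262.8 minutes


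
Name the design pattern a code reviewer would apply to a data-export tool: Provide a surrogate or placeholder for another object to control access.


This matches the Proxy pattern

Proxy


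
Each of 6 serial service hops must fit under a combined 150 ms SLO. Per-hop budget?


Formula: per_stage = total_budget / stages
per_stage = 150 / 6
per_stage = 25.0 ms

25.0 ms


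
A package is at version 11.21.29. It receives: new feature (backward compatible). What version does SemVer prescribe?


Current: 11.21.29
Change category: 'new feature (backward compatible)' → minor bump
SemVer rule: minor bump → increment MINOR, reset PATCH to 0 (MAJOR unchanged)
New: 11.22.0

11.22.0


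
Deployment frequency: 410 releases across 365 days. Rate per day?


Formula: deployments per day = releases / days
= 410 / 365
= 1.123 deploys/day
(equivalently, 7.86 deploys/week)

1.123 deploys/day


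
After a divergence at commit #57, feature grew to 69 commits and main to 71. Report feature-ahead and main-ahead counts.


Common ancestor: commit #57
feature commits after divergence: 69 - 57 = 12
main commits after divergence: 71 - 57 = 14
feature is 12 commits ahead of main
main is 14 commits ahead of feature

feature ahead: 12, main ahead: 14


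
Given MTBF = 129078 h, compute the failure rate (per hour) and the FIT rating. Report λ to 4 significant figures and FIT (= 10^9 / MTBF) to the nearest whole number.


Formula: λ = 1 / MTBF; FIT = λ × 1e9 = 1e9 / MTBF
λ = 1 / 129078 ≈ 7.747e-06 failures/hour
FIT = 1e9 / 129078 ≈ 7747 failures per 1e9 hours (nearest whole number)

λ = 7.747e-06 /h, FIT = 7747


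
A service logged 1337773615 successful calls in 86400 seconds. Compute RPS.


Formula: throughput = requests / seconds
throughput = 1337773615 / 86400
throughput = 15483.49 requests/second

15483.49 requests/second


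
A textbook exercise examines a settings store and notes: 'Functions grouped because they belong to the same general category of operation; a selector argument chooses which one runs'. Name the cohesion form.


Reasoning: Grouped by category of activity, not by data or sequence
Type: Logical cohesion

Logical cohesion


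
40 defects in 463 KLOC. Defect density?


Defect density = defects / KLOC
Defect density = 40 / 463
Defect density = 0.086 defects/KLOC

0.086 defects/KLOC


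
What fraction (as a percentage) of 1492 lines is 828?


Coverage = covered / total * 100
Coverage = 828 / 1492 * 100
Coverage = 55.5%

55.5%


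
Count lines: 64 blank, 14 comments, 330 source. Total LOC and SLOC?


Total LOC = blank + comment + code
Total LOC = 64 + 14 + 330 = 408
SLOC (source only) = code = 330

Total LOC: 408, SLOC: 330


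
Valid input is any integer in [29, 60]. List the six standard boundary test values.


Range: [29, 60]
Boundaries: just below min, min, min+1, max-1, max, just above max
Values: [28, 29, 30, 59, 60, 61]

[28, 29, 30, 59, 60, 61]


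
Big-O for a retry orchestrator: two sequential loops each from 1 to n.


Reasoning: sequential dominates: O(n) + O(n) = O(n)
Complexity: O(n)

O(n)


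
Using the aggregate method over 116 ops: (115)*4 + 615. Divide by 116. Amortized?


Formula: Amortized cost = Total cost / Operations
Total cost = (115 * 4) + (1 * 615)
Total cost = 460 + 615 = 1075
Amortized = 1075 / 116 = 9.2672

9.2672


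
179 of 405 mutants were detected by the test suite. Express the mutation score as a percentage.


Mutation score = killed / total * 100
Mutation score = 179 / 405 * 100
Mutation score = 44.2%

44.2%


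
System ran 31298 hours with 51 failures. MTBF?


Formula: MTBF = Total operating time / Number of failures
MTBF = 31298 / 51
MTBF = 613.69 hours

613.69 hours


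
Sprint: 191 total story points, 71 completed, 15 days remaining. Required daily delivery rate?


Formula: Required rate = Remaining points / Days left
Remaining = 191 - 71 = 120 points
Required rate = 120 / 15 = 8.0 points/day

8.0 points/day


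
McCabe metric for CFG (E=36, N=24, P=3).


Formula: V(G) = E - N + 2P
V(G) = 36 - 24 + 2*3
V(G) = 12 + 6
V(G) = 18

18


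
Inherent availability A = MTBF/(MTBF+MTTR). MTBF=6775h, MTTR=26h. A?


Availability = MTBF / (MTBF + MTTR)
Availability = 6775 / (6775 + 26)
Availability = 6775 / 6801
Availability = 99.6177%

99.6177%


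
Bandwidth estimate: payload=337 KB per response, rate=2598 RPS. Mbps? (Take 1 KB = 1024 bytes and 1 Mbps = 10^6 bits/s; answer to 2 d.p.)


Formula: Mbps = payload_bytes * RPS * 8 / 1e6
Payload per request = 337 KB = 337 * 1024 = 345088 bytes
Total bytes/sec = 345088 * 2598 = 896538624
Total bits/sec = 896538624 * 8 = 7172308992
Mbps = 7172308992 / 1e6 = 7172.31

7172.31 Mbps


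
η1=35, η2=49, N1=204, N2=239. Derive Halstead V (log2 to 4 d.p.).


Formula: V = N * log2(η), where N = N1 + N2 and η = η1 + η2
η = 35 + 49 = 84
N = 204 + 239 = 443
log2(84) ≈ 6.3923
V = 443 * 6.3923 = 2831.79

2831.79


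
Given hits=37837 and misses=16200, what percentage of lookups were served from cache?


Formula: hit rate = hits / (hits + misses) * 100
hit rate = 37837 / (37837 + 16200) * 100
hit rate = 37837 / 54037 * 100
hit rate = 70.02%

70.02%


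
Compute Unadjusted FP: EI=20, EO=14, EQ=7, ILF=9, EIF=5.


UFP = EI*4 + EO*5 + EQ*4 + ILF*10 + EIF*7
UFP = 20*4 + 14*5 + 7*4 + 9*10 + 5*7
UFP = 80 + 70 + 28 + 90 + 35
UFP = 303

303


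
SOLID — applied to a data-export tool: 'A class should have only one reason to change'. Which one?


This describes the Single Responsibility Principle (SRP)

Single Responsibility Principle (SRP)


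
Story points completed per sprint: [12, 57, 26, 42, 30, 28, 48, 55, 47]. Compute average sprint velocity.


Formula: Avg velocity = Total points / Number of sprints
Points: [12, 57, 26, 42, 30, 28, 48, 55, 47]
Sum = 12 + 57 + 26 + 42 + 30 + 28 + 48 + 55 + 47 = 345
Avg velocity = 345 / 9 = 38.33 points/sprint

38.33 points/sprint


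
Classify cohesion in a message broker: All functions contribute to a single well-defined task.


Reasoning: Best: single purpose
Type: Functional cohesion

Functional cohesion


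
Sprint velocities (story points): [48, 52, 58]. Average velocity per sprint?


Formula: Avg velocity = Total points / Number of sprints
Points: [48, 52, 58]
Sum = 48 + 52 + 58 = 158
Avg velocity = 158 / 3 = 52.67 points/sprint

52.67 points/sprint


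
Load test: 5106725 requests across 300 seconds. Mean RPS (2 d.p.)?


Formula: throughput = requests / seconds
throughput = 5106725 / 300
throughput = 17022.42 requests/second

17022.42 requests/second


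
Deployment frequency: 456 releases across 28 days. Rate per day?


Formula: deployments per day = releases / days
= 456 / 28
= 16.286 deploys/day
(equivalently, 114.0 deploys/week)

16.286 deploys/day


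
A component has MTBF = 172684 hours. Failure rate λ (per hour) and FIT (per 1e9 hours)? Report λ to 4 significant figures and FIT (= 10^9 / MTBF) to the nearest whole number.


Formula: λ = 1 / MTBF; FIT = λ × 1e9 = 1e9 / MTBF
λ = 1 / 172684 ≈ 5.791e-06 failures/hour
FIT = 1e9 / 172684 ≈ 5791 failures per 1e9 hours (nearest whole number)

λ = 5.791e-06 /h, FIT = 5791


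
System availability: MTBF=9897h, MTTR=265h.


Availability = MTBF / (MTBF + MTTR)
Availability = 9897 / (9897 + 265)
Availability = 9897 / 10162
Availability = 97.3922%

97.3922%


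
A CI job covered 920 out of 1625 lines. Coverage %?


Coverage = covered / total * 100
Coverage = 920 / 1625 * 100
Coverage = 56.62%

56.62%


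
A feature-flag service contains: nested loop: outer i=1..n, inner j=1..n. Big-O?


Reasoning: n iterations times n iterations
Complexity: O(n^2)

O(n^2)


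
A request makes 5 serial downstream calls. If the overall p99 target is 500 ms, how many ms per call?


Formula: per_stage = total_budget / stages
per_stage = 500 / 5
per_stage = 100.0 ms

100.0 ms


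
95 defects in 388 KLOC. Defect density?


Defect density = defects / KLOC
Defect density = 95 / 388
Defect density = 0.245 defects/KLOC

0.245 defects/KLOC


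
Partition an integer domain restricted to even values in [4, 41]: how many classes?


Constraint: even integers in [4, 41]
Class 1: x < 4 — out-of-range invalid
Class 2: x in [4,41] but odd — wrong type invalid
Class 3: x in [4,41] and even — valid
Class 4: x > 41 — out-of-range invalid
Total equivalence classes: 4

4 equivalence classes


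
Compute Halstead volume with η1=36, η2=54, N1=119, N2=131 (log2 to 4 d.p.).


Formula: V = N * log2(η), where N = N1 + N2 and η = η1 + η2
η = 36 + 54 = 90
N = 119 + 131 = 250
log2(90) ≈ 6.4919
V = 250 * 6.4919 = 1622.98

1622.98


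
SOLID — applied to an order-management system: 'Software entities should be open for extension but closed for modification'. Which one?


This describes the Open/Closed Principle (OCP)

Open/Closed Principle (OCP)


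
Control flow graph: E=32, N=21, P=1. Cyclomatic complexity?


Formula: V(G) = E - N + 2P
V(G) = 32 - 21 + 2*1
V(G) = 11 + 2
V(G) = 13

13


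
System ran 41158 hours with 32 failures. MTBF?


Formula: MTBF = Total operating time / Number of failures
MTBF = 41158 / 32
MTBF = 1286.19 hours

1286.19 hours


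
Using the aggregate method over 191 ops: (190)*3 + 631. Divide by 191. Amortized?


Formula: Amortized cost = Total cost / Operations
Total cost = (190 * 3) + (1 * 631)
Total cost = 570 + 631 = 1201
Amortized = 1201 / 191 = 6.288

6.288


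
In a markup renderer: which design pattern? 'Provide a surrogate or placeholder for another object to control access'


This matches the Proxy pattern

Proxy


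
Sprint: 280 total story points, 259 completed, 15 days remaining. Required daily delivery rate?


Formula: Required rate = Remaining points / Days left
Remaining = 280 - 259 = 21 points
Required rate = 21 / 15 = 1.4 points/day

1.4 points/day


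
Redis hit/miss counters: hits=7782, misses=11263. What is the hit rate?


Formula: hit rate = hits / (hits + misses) * 100
hit rate = 7782 / (7782 + 11263) * 100
hit rate = 7782 / 19045 * 100
hit rate = 40.86%

40.86%


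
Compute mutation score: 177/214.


Mutation score = killed / total * 100
Mutation score = 177 / 214 * 100
Mutation score = 82.71%

82.71%


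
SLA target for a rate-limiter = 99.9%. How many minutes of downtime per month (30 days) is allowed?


Formula: allowed downtime = period * (100 - SLA) / 100
Period (month (30 days)) = 43200 minutes
Unavailability fraction = (100 - 99.9) / 100
Allowed downtime = 43200 * (100 - 99.9) / 100
Allowed downtime = 43.2 minutes

43.2 minutes


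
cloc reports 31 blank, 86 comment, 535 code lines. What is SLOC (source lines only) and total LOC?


Total LOC = blank + comment + code
Total LOC = 31 + 86 + 535 = 652
SLOC (source only) = code = 535

Total LOC: 652, SLOC: 535


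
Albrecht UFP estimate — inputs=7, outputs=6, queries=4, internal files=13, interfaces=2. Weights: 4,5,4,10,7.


UFP = EI*4 + EO*5 + EQ*4 + ILF*10 + EIF*7
UFP = 7*4 + 6*5 + 4*4 + 13*10 + 2*7
UFP = 28 + 30 + 16 + 130 + 14
UFP = 218

218


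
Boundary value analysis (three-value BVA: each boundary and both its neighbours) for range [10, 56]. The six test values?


Range: [10, 56]
Boundaries: just below min, min, min+1, max-1, max, just above max
Values: [9, 10, 11, 55, 56, 57]

[9, 10, 11, 55, 56, 57]


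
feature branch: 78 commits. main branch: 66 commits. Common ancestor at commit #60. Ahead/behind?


Common ancestor: commit #60
feature commits after divergence: 78 - 60 = 18
main commits after divergence: 66 - 60 = 6
feature is 18 commits ahead of main
main is 6 commits ahead of feature

feature ahead: 18, main ahead: 6


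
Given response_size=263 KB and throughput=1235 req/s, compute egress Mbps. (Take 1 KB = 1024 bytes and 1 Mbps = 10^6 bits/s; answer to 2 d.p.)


Formula: Mbps = payload_bytes * RPS * 8 / 1e6
Payload per request = 263 KB = 263 * 1024 = 269312 bytes
Total bytes/sec = 269312 * 1235 = 332600320
Total bits/sec = 332600320 * 8 = 2660802560
Mbps = 2660802560 / 1e6 = 2660.8

2660.8 Mbps


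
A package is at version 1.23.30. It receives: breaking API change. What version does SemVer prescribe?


Current: 1.23.30
Change category: 'breaking API change' → major bump
SemVer rule: major bump → increment MAJOR, reset MINOR and PATCH to 0
New: 2.0.0

2.0.0


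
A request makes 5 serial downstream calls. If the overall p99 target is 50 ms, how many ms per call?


Formula: per_stage = total_budget / stages
per_stage = 50 / 5
per_stage = 10.0 ms

10.0 ms


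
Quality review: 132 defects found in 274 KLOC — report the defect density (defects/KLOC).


Defect density = defects / KLOC
Defect density = 132 / 274
Defect density = 0.482 defects/KLOC

0.482 defects/KLOC


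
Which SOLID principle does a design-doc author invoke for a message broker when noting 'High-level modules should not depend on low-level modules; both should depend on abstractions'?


This describes the Dependency Inversion Principle (DIP)

Dependency Inversion Principle (DIP)


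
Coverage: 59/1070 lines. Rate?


Coverage = covered / total * 100
Coverage = 59 / 1070 * 100
Coverage = 5.51%

5.51%


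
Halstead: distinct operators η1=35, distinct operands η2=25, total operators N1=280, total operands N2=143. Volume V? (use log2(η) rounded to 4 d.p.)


Formula: V = N * log2(η), where N = N1 + N2 and η = η1 + η2
η = 35 + 25 = 60
N = 280 + 143 = 423
log2(60) ≈ 5.9069
V = 423 * 5.9069 = 2498.62

2498.62


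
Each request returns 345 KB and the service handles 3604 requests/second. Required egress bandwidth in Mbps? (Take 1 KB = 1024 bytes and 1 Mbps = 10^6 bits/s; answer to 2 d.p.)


Formula: Mbps = payload_bytes * RPS * 8 / 1e6
Payload per request = 345 KB = 345 * 1024 = 353280 bytes
Total bytes/sec = 353280 * 3604 = 1273221120
Total bits/sec = 1273221120 * 8 = 10185768960
Mbps = 10185768960 / 1e6 = 10185.77

10185.77 Mbps


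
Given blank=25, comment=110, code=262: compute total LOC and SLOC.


Total LOC = blank + comment + code
Total LOC = 25 + 110 + 262 = 397
SLOC (source only) = code = 262

Total LOC: 397, SLOC: 262


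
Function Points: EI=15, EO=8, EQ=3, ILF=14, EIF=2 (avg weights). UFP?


UFP = EI*4 + EO*5 + EQ*4 + ILF*10 + EIF*7
UFP = 15*4 + 8*5 + 3*4 + 14*10 + 2*7
UFP = 60 + 40 + 12 + 140 + 14
UFP = 266

266


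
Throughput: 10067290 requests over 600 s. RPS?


Formula: throughput = requests / seconds
throughput = 10067290 / 600
throughput = 16778.82 requests/second

16778.82 requests/second


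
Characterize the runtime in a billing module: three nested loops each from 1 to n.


Reasoning: three levels of nesting over n
Complexity: O(n^3)

O(n^3)


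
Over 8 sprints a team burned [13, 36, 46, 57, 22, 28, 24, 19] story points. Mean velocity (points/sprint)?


Formula: Avg velocity = Total points / Number of sprints
Points: [13, 36, 46, 57, 22, 28, 24, 19]
Sum = 13 + 36 + 46 + 57 + 22 + 28 + 24 + 19 = 245
Avg velocity = 245 / 8 = 30.63 points/sprint

30.63 points/sprint


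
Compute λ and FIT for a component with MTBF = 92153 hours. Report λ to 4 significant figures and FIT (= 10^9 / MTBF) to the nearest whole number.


Formula: λ = 1 / MTBF; FIT = λ × 1e9 = 1e9 / MTBF
λ = 1 / 92153 ≈ 1.085e-05 failures/hour
FIT = 1e9 / 92153 ≈ 10852 failures per 1e9 hours (nearest whole number)

λ = 1.085e-05 /h, FIT = 10852


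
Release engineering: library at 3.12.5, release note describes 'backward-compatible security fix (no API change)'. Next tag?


Current: 3.12.5
Change category: 'backward-compatible security fix (no API change)' → patch bump
SemVer rule: patch bump → increment PATCH (MAJOR and MINOR unchanged)
New: 3.12.6

3.12.6


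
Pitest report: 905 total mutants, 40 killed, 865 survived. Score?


Mutation score = killed / total * 100
Mutation score = 40 / 905 * 100
Mutation score = 4.42%

4.42%


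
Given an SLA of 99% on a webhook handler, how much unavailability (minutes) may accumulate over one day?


Formula: allowed downtime = period * (100 - SLA) / 100
Period (day) = 1440 minutes
Unavailability fraction = (100 - 99.0) / 100
Allowed downtime = 1440 * (100 - 99.0) / 100
Allowed downtime = 14.4 minutes

14.4 minutes


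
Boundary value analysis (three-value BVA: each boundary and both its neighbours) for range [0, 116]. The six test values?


Range: [0, 116]
Boundaries: just below min, min, min+1, max-1, max, just above max
Values: [-1, 0, 1, 115, 116, 117]

[-1, 0, 1, 115, 116, 117]


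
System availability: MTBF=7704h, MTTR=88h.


Availability = MTBF / (MTBF + MTTR)
Availability = 7704 / (7704 + 88)
Availability = 7704 / 7792
Availability = 98.8706%

98.8706%


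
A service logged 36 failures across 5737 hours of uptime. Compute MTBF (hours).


Formula: MTBF = Total operating time / Number of failures
MTBF = 5737 / 36
MTBF = 159.36 hours

159.36 hours


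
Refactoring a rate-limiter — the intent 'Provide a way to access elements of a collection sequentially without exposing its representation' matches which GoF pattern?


This matches the Iterator pattern

Iterator


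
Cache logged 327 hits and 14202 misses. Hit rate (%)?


Formula: hit rate = hits / (hits + misses) * 100
hit rate = 327 / (327 + 14202) * 100
hit rate = 327 / 14529 * 100
hit rate = 2.25%

2.25%


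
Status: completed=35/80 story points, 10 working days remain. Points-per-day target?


Formula: Required rate = Remaining points / Days left
Remaining = 80 - 35 = 45 points
Required rate = 45 / 10 = 4.5 points/day

4.5 points/day


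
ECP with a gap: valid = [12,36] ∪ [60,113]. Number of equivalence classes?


Valid ranges: [12,36] and [60,113]
Class 1: x < 12 — invalid
Class 2: 12 ≤ x ≤ 36 — valid
Class 3: 36 < x < 60 — invalid (gap between ranges)
Class 4: 60 ≤ x ≤ 113 — valid
Class 5: x > 113 — invalid
Total equivalence classes: 5

5 equivalence classes


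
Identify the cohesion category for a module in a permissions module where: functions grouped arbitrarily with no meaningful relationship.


Reasoning: Worst: random grouping
Type: Coincidental cohesion

Coincidental cohesion


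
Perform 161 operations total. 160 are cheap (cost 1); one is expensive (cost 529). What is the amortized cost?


Formula: Amortized cost = Total cost / Operations
Total cost = (160 * 1) + (1 * 529)
Total cost = 160 + 529 = 689
Amortized = 689 / 161 = 4.2795

4.2795


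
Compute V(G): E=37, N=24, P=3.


Formula: V(G) = E - N + 2P
V(G) = 37 - 24 + 2*3
V(G) = 13 + 6
V(G) = 19

19


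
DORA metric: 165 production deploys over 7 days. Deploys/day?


Formula: deployments per day = releases / days
= 165 / 7
= 23.571 deploys/day
(equivalently, 165.0 deploys/week)

23.571 deploys/day


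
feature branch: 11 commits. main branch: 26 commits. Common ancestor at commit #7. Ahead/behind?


Common ancestor: commit #7
feature commits after divergence: 11 - 7 = 4
main commits after divergence: 26 - 7 = 19
feature is 4 commits ahead of main
main is 19 commits ahead of feature

feature ahead: 4, main ahead: 19


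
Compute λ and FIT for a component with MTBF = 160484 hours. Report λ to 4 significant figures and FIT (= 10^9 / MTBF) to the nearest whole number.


Formula: λ = 1 / MTBF; FIT = λ × 1e9 = 1e9 / MTBF
λ = 1 / 160484 ≈ 6.231e-06 failures/hour
FIT = 1e9 / 160484 ≈ 6231 failures per 1e9 hours (nearest whole number)

λ = 6.231e-06 /h, FIT = 6231


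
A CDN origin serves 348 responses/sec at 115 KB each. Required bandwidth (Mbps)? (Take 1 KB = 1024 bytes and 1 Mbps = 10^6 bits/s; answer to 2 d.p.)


Formula: Mbps = payload_bytes * RPS * 8 / 1e6
Payload per request = 115 KB = 115 * 1024 = 117760 bytes
Total bytes/sec = 117760 * 348 = 40980480
Total bits/sec = 40980480 * 8 = 327843840
Mbps = 327843840 / 1e6 = 327.84

327.84 Mbps


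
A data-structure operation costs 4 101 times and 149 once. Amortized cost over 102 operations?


Formula: Amortized cost = Total cost / Operations
Total cost = (101 * 4) + (1 * 149)
Total cost = 404 + 149 = 553
Amortized = 553 / 102 = 5.4216

5.4216


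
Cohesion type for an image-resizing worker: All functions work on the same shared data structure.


Reasoning: Functions share data
Type: Communicational cohesion

Communicational cohesion


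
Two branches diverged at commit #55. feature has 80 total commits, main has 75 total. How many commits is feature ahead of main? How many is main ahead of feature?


Common ancestor: commit #55
feature commits after divergence: 80 - 55 = 25
main commits after divergence: 75 - 55 = 20
feature is 25 commits ahead of main
main is 20 commits ahead of feature

feature ahead: 25, main ahead: 20


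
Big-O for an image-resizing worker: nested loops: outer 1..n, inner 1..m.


Reasoning: product of independent bounds
Complexity: O(n*m)

O(n*m)


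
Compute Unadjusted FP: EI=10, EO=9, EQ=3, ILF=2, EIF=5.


UFP = EI*4 + EO*5 + EQ*4 + ILF*10 + EIF*7
UFP = 10*4 + 9*5 + 3*4 + 2*10 + 5*7
UFP = 40 + 45 + 12 + 20 + 35
UFP = 152

152


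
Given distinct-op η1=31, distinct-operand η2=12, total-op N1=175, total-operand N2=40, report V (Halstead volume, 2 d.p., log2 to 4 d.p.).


Formula: V = N * log2(η), where N = N1 + N2 and η = η1 + η2
η = 31 + 12 = 43
N = 175 + 40 = 215
log2(43) ≈ 5.4263
V = 215 * 5.4263 = 1166.65

1166.65


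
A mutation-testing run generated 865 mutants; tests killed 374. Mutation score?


Mutation score = killed / total * 100
Mutation score = 374 / 865 * 100
Mutation score = 43.24%

43.24%


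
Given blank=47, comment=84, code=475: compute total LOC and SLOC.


Total LOC = blank + comment + code
Total LOC = 47 + 84 + 475 = 606
SLOC (source only) = code = 475

Total LOC: 606, SLOC: 475


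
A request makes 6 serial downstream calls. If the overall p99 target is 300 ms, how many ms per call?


Formula: per_stage = total_budget / stages
per_stage = 300 / 6
per_stage = 50.0 ms

50.0 ms


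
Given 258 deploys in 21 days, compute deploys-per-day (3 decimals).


Formula: deployments per day = releases / days
= 258 / 21
= 12.286 deploys/day
(equivalently, 86.0 deploys/week)

12.286 deploys/day


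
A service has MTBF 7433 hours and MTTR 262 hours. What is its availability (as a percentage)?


Availability = MTBF / (MTBF + MTTR)
Availability = 7433 / (7433 + 262)
Availability = 7433 / 7695
Availability = 96.5952%

96.5952%


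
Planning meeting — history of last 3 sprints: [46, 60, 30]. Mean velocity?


Formula: Avg velocity = Total points / Number of sprints
Points: [46, 60, 30]
Sum = 46 + 60 + 30 = 136
Avg velocity = 136 / 3 = 45.33 points/sprint

45.33 points/sprint


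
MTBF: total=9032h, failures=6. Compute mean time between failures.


Formula: MTBF = Total operating time / Number of failures
MTBF = 9032 / 6
MTBF = 1505.33 hours

1505.33 hours


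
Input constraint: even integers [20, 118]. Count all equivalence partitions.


Constraint: even integers in [20, 118]
Class 1: x < 20 — out-of-range invalid
Class 2: x in [20,118] but odd — wrong type invalid
Class 3: x in [20,118] and even — valid
Class 4: x > 118 — out-of-range invalid
Total equivalence classes: 4

4 equivalence classes


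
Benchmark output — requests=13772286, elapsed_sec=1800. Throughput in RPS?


Formula: throughput = requests / seconds
throughput = 13772286 / 1800
throughput = 7651.27 requests/second

7651.27 requests/second


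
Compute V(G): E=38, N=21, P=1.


Formula: V(G) = E - N + 2P
V(G) = 38 - 21 + 2*1
V(G) = 17 + 2
V(G) = 19

19


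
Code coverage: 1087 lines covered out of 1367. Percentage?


Coverage = covered / total * 100
Coverage = 1087 / 1367 * 100
Coverage = 79.52%

79.52%


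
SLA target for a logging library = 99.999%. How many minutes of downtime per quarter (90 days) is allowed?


Formula: allowed downtime = period * (100 - SLA) / 100
Period (quarter (90 days)) = 129600 minutes
Unavailability fraction = (100 - 99.999) / 100
Allowed downtime = 129600 * (100 - 99.999) / 100
Allowed downtime = 1.296 minutes

1.296 minutes


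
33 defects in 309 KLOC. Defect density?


Defect density = defects / KLOC
Defect density = 33 / 309
Defect density = 0.107 defects/KLOC

0.107 defects/KLOC


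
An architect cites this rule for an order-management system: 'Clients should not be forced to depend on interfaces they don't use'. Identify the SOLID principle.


This describes the Interface Segregation Principle (ISP)

Interface Segregation Principle (ISP)


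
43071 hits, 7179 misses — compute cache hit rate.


Formula: hit rate = hits / (hits + misses) * 100
hit rate = 43071 / (43071 + 7179) * 100
hit rate = 43071 / 50250 * 100
hit rate = 85.71%

85.71%


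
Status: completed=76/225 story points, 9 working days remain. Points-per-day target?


Formula: Required rate = Remaining points / Days left
Remaining = 225 - 76 = 149 points
Required rate = 149 / 9 = 16.56 points/day

16.56 points/day


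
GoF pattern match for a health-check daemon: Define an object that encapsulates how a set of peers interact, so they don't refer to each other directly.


This matches the Mediator pattern

Mediator


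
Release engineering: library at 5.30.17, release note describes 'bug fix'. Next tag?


Current: 5.30.17
Change category: 'bug fix' → patch bump
SemVer rule: patch bump → increment PATCH (MAJOR and MINOR unchanged)
New: 5.30.18

5.30.18
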